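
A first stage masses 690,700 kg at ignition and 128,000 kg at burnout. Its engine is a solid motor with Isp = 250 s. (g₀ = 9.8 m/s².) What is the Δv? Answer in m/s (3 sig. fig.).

v_e = Isp · g₀ = 250 × 9.8 = 2450.0 m/s.
Δv = v_e · ln(m₀/m_f) = 2450.0 × ln(5.396) = 2450.0 × 1.6857 ≈ 4129.9 m/s.

Δv ≈ 4130 m/s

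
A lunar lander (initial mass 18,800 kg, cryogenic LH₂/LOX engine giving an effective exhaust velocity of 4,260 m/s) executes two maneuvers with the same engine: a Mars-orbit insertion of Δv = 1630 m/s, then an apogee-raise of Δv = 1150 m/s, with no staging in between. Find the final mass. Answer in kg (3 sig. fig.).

final mass ≈ 9790 kg

After the first burn: m = 18800 × exp(−1630/4260.0) = 18800 × 0.68207 = 12,822.9 kg.
After the second burn: m = 12,822.9 × exp(−1150/4260.0) = 12,822.9 × 0.76342 = 9,789.26 kg.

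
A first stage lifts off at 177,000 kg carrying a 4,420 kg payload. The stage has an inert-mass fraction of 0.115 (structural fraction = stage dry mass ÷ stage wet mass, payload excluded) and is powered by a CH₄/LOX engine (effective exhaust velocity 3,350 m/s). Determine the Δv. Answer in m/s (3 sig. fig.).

Δv ≈ 6660 m/s

Stage wet mass = m₀ − payload = 177,000 − 4,420 = 172,580 kg.
Stage dry mass = ε × stage wet mass = 0.115 × 172,580 = 19,846.7 kg.
Burnout mass m_f = stage dry + payload = 19,846.7 + 4,420 = 24,266.7 kg.
From the ideal rocket equation, Δv = v_e · ln(177,000/24,266.7) = 3350.0 × ln(7.294) = 3350.0 × 1.9870 ≈ 6657 m/s.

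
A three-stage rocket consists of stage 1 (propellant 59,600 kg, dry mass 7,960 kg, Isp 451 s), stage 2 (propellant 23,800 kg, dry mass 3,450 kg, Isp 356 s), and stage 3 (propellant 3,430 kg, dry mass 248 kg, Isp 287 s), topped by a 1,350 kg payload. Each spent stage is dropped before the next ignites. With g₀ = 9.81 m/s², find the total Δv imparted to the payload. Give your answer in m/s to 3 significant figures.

Ignition mass of stage 1 = 59,600+7,960 + 23,800+3,450 + 3,430+248 + 1,350 = 99,838 kg.
Stage 1: m₀ = 99,838 kg, m_f = 99,838 − 59,600 = 40,238 kg; Δv = 451×9.81×ln(2.481) = 4424.3×0.9087 ≈ 4021 m/s.
Stage 2: m₀ = 32,278 kg, m_f = 32,278 − 23,800 = 8,478 kg; Δv = 356×9.81×ln(3.807) = 3492.4×1.3369 ≈ 4669 m/s.
Stage 3: m₀ = 5,028 kg, m_f = 5,028 − 3,430 = 1,598 kg; Δv = 287×9.81×ln(3.146) = 2815.5×1.1463 ≈ 3227 m/s.
Total Δv = 4021 + 4669 + 3227 = 11917 m/s.

Δv ≈ 11900 m/s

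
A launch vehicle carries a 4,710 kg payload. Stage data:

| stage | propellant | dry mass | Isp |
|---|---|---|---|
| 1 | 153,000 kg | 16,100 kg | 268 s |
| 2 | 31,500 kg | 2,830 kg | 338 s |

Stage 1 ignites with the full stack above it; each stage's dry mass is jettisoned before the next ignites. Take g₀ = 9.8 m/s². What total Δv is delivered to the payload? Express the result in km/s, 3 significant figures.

Δv ≈ 8.94 km/s

Ignition mass of stage 1 = 153,000+16,100 + 31,500+2,830 + 4,710 = 208,140 kg.
Stage 1: m₀ = 208,140 kg, m_f = 208,140 − 153,000 = 55,140 kg; Δv = 268×9.8×ln(3.775) = 2626.4×1.3283 ≈ 3489 m/s.
Stage 2: m₀ = 39,040 kg, m_f = 39,040 − 31,500 = 7,540 kg; Δv = 338×9.8×ln(5.178) = 3312.4×1.6444 ≈ 5447 m/s.
Total Δv = 3489 + 5447 = 8936 m/s.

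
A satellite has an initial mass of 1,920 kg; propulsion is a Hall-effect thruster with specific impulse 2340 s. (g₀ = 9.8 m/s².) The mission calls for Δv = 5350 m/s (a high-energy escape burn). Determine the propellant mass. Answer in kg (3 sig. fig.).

propellant mass ≈ 400 kg

v_e = Isp · g₀ = 2340 × 9.8 = 22932.0 m/s.
m₀/m_f = exp(Δv / v_e) = exp(5350 / 22932.0) = exp(0.2333) = 1.2628.
m_f = 1,920 / 1.2628 = 1,520.43 kg, so propellant = m₀ − m_f = 1,920 − 1,520.43 = 399.57 kg.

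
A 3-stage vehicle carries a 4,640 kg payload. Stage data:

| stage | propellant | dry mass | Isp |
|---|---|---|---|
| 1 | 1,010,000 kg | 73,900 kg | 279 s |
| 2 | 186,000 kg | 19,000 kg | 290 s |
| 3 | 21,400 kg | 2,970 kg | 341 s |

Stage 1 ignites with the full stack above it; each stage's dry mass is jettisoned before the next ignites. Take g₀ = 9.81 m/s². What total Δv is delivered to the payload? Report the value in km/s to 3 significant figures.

Δv ≈ 13.0 km/s

Ignition mass of stage 1 = 1,010,000+73,900 + 186,000+19,000 + 21,400+2,970 + 4,640 = 1,317,910 kg.
Stage 1: m₀ = 1,317,910 kg, m_f = 1,317,910 − 1,010,000 = 307,910 kg; Δv = 279×9.81×ln(4.28) = 2737.0×1.4540 ≈ 3980 m/s.
Stage 2: m₀ = 234,010 kg, m_f = 234,010 − 186,000 = 48,010 kg; Δv = 290×9.81×ln(4.874) = 2844.9×1.5840 ≈ 4506 m/s.
Stage 3: m₀ = 29,010 kg, m_f = 29,010 − 21,400 = 7,610 kg; Δv = 341×9.81×ln(3.812) = 3345.2×1.3382 ≈ 4476 m/s.
Total Δv = 3980 + 4506 + 4476 = 12962 m/s.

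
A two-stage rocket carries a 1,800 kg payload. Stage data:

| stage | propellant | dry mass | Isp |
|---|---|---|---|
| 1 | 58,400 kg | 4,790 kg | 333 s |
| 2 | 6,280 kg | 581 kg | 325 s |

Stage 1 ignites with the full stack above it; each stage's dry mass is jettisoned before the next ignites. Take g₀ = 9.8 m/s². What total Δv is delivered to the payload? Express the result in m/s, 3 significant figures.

Δv ≈ 9580 m/s

Ignition mass of stage 1 = 58,400+4,790 + 6,280+581 + 1,800 = 71,851 kg.
Stage 1: m₀ = 71,851 kg, m_f = 71,851 − 58,400 = 13,451 kg; Δv = 333×9.8×ln(5.342) = 3263.4×1.6755 ≈ 5468 m/s.
Stage 2: m₀ = 8,661 kg, m_f = 8,661 − 6,280 = 2,381 kg; Δv = 325×9.8×ln(3.638) = 3185.0×1.2913 ≈ 4113 m/s.
Total Δv = 5468 + 4113 = 9581 m/s.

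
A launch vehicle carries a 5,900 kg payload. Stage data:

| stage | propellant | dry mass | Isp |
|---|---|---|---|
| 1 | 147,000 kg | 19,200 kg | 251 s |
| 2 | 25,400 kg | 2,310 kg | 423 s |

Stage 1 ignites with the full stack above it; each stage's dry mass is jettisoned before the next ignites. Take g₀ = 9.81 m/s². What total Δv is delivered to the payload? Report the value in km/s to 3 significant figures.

Ignition mass of stage 1 = 147,000+19,200 + 25,400+2,310 + 5,900 = 199,810 kg.
Stage 1: m₀ = 199,810 kg, m_f = 199,810 − 147,000 = 52,810 kg; Δv = 251×9.81×ln(3.784) = 2462.3×1.3307 ≈ 3277 m/s.
Stage 2: m₀ = 33,610 kg, m_f = 33,610 − 25,400 = 8,210 kg; Δv = 423×9.81×ln(4.094) = 4149.6×1.4095 ≈ 5849 m/s.
Total Δv = 3277 + 5849 = 9126 m/s.

Δv ≈ 9.13 km/s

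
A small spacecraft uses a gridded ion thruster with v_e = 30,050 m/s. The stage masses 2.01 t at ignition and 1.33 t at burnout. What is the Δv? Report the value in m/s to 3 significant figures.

Δv ≈ 12400 m/s

Δv = v_e · ln(m₀/m_f) = 30050.0 × ln(1.511) = 30050.0 × 0.4130 ≈ 12409.3 m/s.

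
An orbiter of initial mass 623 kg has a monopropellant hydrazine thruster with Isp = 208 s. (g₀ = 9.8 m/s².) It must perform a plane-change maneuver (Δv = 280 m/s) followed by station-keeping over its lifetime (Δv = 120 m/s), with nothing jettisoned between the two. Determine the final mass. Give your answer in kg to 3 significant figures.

final mass ≈ 512 kg

v_e = Isp · g₀ = 208 × 9.8 = 2038.4 m/s.
After the first burn: m = 623 × exp(−280/2038.4) = 623 × 0.87165 = 543.038 kg.
After the second burn: m = 543.038 × exp(−120/2038.4) = 543.038 × 0.94283 = 511.993 kg.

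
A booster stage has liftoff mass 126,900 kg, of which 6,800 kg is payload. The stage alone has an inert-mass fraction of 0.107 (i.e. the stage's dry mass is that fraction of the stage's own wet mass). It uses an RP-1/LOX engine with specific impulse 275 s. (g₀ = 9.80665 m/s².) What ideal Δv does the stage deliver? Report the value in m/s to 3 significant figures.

Stage wet mass = m₀ − payload = 126,900 − 6,800 = 120,100 kg.
Stage dry mass = ε × stage wet mass = 0.107 × 120,100 = 12,850.7 kg.
Burnout mass m_f = stage dry + payload = 12,850.7 + 6,800 = 19,650.7 kg.
v_e = Isp · g₀ = 275 × 9.80665 = 2696.8 m/s.
From the ideal rocket equation, Δv = v_e · ln(126,900/19,650.7) = 2696.8 × ln(6.458) = 2696.8 × 1.8653 ≈ 5030 m/s.

Δv ≈ 5030 m/s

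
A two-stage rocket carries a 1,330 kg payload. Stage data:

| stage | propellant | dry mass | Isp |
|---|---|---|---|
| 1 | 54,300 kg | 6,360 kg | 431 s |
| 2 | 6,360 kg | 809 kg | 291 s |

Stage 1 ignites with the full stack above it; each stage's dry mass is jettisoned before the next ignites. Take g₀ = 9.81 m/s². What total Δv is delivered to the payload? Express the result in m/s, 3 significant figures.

Δv ≈ 10400 m/s

Ignition mass of stage 1 = 54,300+6,360 + 6,360+809 + 1,330 = 69,159 kg.
Stage 1: m₀ = 69,159 kg, m_f = 69,159 − 54,300 = 14,859 kg; Δv = 431×9.81×ln(4.654) = 4228.1×1.5378 ≈ 6502 m/s.
Stage 2: m₀ = 8,499 kg, m_f = 8,499 − 6,360 = 2,139 kg; Δv = 291×9.81×ln(3.973) = 2854.7×1.3796 ≈ 3938 m/s.
Total Δv = 6502 + 3938 = 10440 m/s.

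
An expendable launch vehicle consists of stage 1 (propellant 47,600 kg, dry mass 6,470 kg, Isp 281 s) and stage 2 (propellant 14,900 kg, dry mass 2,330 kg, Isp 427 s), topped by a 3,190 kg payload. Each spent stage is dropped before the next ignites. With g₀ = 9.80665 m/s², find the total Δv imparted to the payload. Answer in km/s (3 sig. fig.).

Ignition mass of stage 1 = 47,600+6,470 + 14,900+2,330 + 3,190 = 74,490 kg.
Stage 1: m₀ = 74,490 kg, m_f = 74,490 − 47,600 = 26,890 kg; Δv = 281×9.80665×ln(2.77) = 2755.7×1.0189 ≈ 2808 m/s.
Stage 2: m₀ = 20,420 kg, m_f = 20,420 − 14,900 = 5,520 kg; Δv = 427×9.80665×ln(3.699) = 4187.4×1.3081 ≈ 5478 m/s.
Total Δv = 2808 + 5478 = 8286 m/s.

Δv ≈ 8.29 km/s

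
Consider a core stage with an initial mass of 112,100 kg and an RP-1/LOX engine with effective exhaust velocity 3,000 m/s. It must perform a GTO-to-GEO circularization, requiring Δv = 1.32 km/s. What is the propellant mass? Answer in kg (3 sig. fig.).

propellant mass ≈ 39900 kg

m₀/m_f = exp(Δv / v_e) = exp(1320 / 3000.0) = exp(0.4400) = 1.5527.
m_f = 112,100 / 1.5527 = 72,196.8 kg, so propellant = m₀ − m_f = 112,100 − 72,196.8 = 39,903.2 kg.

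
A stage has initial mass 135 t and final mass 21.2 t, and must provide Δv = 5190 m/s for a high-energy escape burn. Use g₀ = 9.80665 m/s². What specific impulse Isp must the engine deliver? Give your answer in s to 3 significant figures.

ln(m₀/m_f) = ln(135000/21200) = ln(6.368) = 1.8513.
v_e = Δv / ln(m₀/m_f) = 5190 / 1.8513 = 2803.5 m/s.
Isp = v_e / g₀ = 2803.5 / 9.80665 = 285.9 s.

Isp ≈ 286 s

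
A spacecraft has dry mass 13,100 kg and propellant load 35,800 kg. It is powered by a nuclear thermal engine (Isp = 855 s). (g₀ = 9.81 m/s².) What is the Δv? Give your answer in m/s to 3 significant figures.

v_e = Isp · g₀ = 855 × 9.81 = 8387.6 m/s.
m₀ = m_dry + m_prop = 13,100 + 35,800 = 48,900 kg.
Rocket equation: Δv = v_e · ln(m₀/m_f) = 8387.6 × ln(3.733) = 8387.6 × 1.3172 ≈ 11047.8 m/s.

Δv ≈ 11000 m/s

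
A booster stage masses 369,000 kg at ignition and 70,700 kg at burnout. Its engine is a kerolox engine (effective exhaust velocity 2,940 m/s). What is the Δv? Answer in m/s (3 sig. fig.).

By the Tsiolkovsky rocket equation, Δv = v_e · ln(m₀/m_f) = 2940.0 × ln(5.219) = 2940.0 × 1.6524 ≈ 4857.9 m/s.

Δv ≈ 4860 m/s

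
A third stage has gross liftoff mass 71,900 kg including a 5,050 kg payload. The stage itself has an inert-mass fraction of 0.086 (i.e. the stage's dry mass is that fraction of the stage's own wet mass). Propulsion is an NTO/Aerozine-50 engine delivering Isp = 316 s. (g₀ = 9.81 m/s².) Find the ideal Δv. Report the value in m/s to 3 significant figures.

Δv ≈ 5880 m/s

Stage wet mass = m₀ − payload = 71,900 − 5,050 = 66,850 kg.
Stage dry mass = ε × stage wet mass = 0.086 × 66,850 = 5,749.1 kg.
Burnout mass m_f = stage dry + payload = 5,749.1 + 5,050 = 10,799.1 kg.
v_e = Isp · g₀ = 316 × 9.81 = 3100.0 m/s.
Δv = v_e · ln(71,900/10,799.1) = 3100.0 × ln(6.658) = 3100.0 × 1.8958 ≈ 5877 m/s.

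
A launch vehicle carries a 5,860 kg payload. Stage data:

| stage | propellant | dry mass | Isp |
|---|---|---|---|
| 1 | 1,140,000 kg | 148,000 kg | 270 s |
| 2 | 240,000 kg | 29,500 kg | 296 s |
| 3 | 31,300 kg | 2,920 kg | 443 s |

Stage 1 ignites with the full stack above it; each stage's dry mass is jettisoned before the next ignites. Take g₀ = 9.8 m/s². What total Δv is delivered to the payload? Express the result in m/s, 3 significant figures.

Ignition mass of stage 1 = 1,140,000+148,000 + 240,000+29,500 + 31,300+2,920 + 5,860 = 1,597,580 kg.
Stage 1: m₀ = 1,597,580 kg, m_f = 1,597,580 − 1,140,000 = 457,580 kg; Δv = 270×9.8×ln(3.491) = 2646.0×1.2503 ≈ 3308 m/s.
Stage 2: m₀ = 309,580 kg, m_f = 309,580 − 240,000 = 69,580 kg; Δv = 296×9.8×ln(4.449) = 2900.8×1.4927 ≈ 4330 m/s.
Stage 3: m₀ = 40,080 kg, m_f = 40,080 − 31,300 = 8,780 kg; Δv = 443×9.8×ln(4.565) = 4341.4×1.5184 ≈ 6592 m/s.
Total Δv = 3308 + 4330 + 6592 = 14230 m/s.

Δv ≈ 14200 m/s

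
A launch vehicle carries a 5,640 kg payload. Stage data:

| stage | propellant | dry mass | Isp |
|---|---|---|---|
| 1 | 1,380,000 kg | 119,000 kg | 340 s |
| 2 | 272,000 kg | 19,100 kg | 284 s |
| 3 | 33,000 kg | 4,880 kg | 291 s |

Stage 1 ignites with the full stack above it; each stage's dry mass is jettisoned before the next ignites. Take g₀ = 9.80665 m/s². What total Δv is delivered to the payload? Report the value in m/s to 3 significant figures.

Ignition mass of stage 1 = 1,380,000+119,000 + 272,000+19,100 + 33,000+4,880 + 5,640 = 1,833,620 kg.
Stage 1: m₀ = 1,833,620 kg, m_f = 1,833,620 − 1,380,000 = 453,620 kg; Δv = 340×9.80665×ln(4.042) = 3334.3×1.3968 ≈ 4657 m/s.
Stage 2: m₀ = 334,620 kg, m_f = 334,620 − 272,000 = 62,620 kg; Δv = 284×9.80665×ln(5.344) = 2785.1×1.6759 ≈ 4668 m/s.
Stage 3: m₀ = 43,520 kg, m_f = 43,520 − 33,000 = 10,520 kg; Δv = 291×9.80665×ln(4.137) = 2853.7×1.4199 ≈ 4052 m/s.
Total Δv = 4657 + 4668 + 4052 = 13377 m/s.

Δv ≈ 13400 m/s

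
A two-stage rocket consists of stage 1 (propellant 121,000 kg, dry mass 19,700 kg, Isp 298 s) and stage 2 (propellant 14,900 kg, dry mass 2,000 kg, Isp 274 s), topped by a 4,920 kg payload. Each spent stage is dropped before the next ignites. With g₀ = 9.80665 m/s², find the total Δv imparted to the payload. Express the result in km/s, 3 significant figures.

Δv ≈ 7.07 km/s

Ignition mass of stage 1 = 121,000+19,700 + 14,900+2,000 + 4,920 = 162,520 kg.
Stage 1: m₀ = 162,520 kg, m_f = 162,520 − 121,000 = 41,520 kg; Δv = 298×9.80665×ln(3.914) = 2922.4×1.3646 ≈ 3988 m/s.
Stage 2: m₀ = 21,820 kg, m_f = 21,820 − 14,900 = 6,920 kg; Δv = 274×9.80665×ln(3.153) = 2687.0×1.1484 ≈ 3086 m/s.
Total Δv = 3988 + 3086 = 7074 m/s.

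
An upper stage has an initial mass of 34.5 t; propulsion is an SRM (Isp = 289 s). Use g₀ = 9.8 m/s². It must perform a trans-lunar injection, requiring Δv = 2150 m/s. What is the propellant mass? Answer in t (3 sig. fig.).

v_e = Isp · g₀ = 289 × 9.8 = 2832.2 m/s.
By the Tsiolkovsky rocket equation, m₀/m_f = exp(Δv / v_e) = exp(2150 / 2832.2) = exp(0.7591) = 2.1364.
m_f = 34.5 / 2.1364 = 16.1487 t, so propellant = m₀ − m_f = 34.5 − 16.1487 = 18.3513 t.

propellant mass ≈ 18.4 t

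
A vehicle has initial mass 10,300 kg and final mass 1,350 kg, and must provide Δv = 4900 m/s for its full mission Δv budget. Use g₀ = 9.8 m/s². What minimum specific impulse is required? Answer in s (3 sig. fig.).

Isp ≈ 246 s

ln(m₀/m_f) = ln(10300/1350) = ln(7.63) = 2.0320.
v_e = Δv / ln(m₀/m_f) = 4900 / 2.0320 = 2411.4 m/s.
Isp = v_e / g₀ = 2411.4 / 9.8 = 246.1 s.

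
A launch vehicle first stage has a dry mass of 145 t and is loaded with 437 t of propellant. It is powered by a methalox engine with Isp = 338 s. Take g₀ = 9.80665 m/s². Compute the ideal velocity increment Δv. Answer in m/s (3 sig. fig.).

v_e = Isp · g₀ = 338 × 9.80665 = 3314.6 m/s.
m₀ = m_dry + m_prop = 145 + 437 = 582 t.
Using Δv = v_e ln(m₀/m_f): Δv = v_e · ln(m₀/m_f) = 3314.6 × ln(4.014) = 3314.6 × 1.3897 ≈ 4606.5 m/s.

Δv ≈ 4610 m/s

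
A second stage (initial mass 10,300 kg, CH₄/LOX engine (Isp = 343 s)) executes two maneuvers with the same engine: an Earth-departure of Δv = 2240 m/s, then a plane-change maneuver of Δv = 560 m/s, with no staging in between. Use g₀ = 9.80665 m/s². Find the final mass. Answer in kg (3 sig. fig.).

v_e = Isp · g₀ = 343 × 9.80665 = 3363.7 m/s.
After the first burn: m = 10300 × exp(−2240/3363.7) = 10300 × 0.51379 = 5,292.04 kg.
After the second burn: m = 5,292.04 × exp(−560/3363.7) = 5,292.04 × 0.84664 = 4,480.45 kg.

final mass ≈ 4480 kg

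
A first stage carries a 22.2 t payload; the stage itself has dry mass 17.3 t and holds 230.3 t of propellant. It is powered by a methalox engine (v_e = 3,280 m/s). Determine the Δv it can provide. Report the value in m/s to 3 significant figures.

Δv ≈ 6300 m/s

m₀ = payload + dry + propellant = 22.2 + 17.3 + 230.3 = 269.8 t.
m_f = payload + dry = 22.2 + 17.3 = 39.5 t.
Using Δv = v_e ln(m₀/m_f): Δv = v_e · ln(m₀/m_f) = 3280.0 × ln(6.83) = 3280.0 × 1.9214 ≈ 6302.1 m/s.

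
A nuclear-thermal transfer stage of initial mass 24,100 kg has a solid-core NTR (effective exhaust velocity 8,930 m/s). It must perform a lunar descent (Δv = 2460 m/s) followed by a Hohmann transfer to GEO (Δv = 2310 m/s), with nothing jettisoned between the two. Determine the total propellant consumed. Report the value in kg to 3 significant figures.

After the first burn: m = 24100 × exp(−2460/8930.0) = 24100 × 0.75921 = 18,297 kg.
After the second burn: m = 18,297 × exp(−2310/8930.0) = 18,297 × 0.77207 = 14,126.6 kg.
Total propellant = m₀ − m_final = 24100 − 14,126.6 = 9,973.4 kg.

total propellant consumed ≈ 9970 kg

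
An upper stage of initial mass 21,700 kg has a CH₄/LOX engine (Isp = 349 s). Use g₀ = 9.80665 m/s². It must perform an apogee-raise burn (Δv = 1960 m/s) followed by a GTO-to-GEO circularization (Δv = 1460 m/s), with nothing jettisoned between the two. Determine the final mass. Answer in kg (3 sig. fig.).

final mass ≈ 7990 kg

v_e = Isp · g₀ = 349 × 9.80665 = 3422.5 m/s.
After the first burn: m = 21700 × exp(−1960/3422.5) = 21700 × 0.56401 = 12,239 kg.
After the second burn: m = 12,239 × exp(−1460/3422.5) = 12,239 × 0.65273 = 7,988.76 kg.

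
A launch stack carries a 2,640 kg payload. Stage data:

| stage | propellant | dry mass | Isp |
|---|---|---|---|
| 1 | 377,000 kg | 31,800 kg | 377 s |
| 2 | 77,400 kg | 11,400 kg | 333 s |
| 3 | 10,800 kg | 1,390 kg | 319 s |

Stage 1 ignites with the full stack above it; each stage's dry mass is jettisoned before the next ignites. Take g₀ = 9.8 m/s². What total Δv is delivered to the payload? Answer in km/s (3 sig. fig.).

Ignition mass of stage 1 = 377,000+31,800 + 77,400+11,400 + 10,800+1,390 + 2,640 = 512,430 kg.
Stage 1: m₀ = 512,430 kg, m_f = 512,430 − 377,000 = 135,430 kg; Δv = 377×9.8×ln(3.784) = 3694.6×1.3307 ≈ 4916 m/s.
Stage 2: m₀ = 103,630 kg, m_f = 103,630 − 77,400 = 26,230 kg; Δv = 333×9.8×ln(3.951) = 3263.4×1.3739 ≈ 4484 m/s.
Stage 3: m₀ = 14,830 kg, m_f = 14,830 − 10,800 = 4,030 kg; Δv = 319×9.8×ln(3.68) = 3126.2×1.3029 ≈ 4073 m/s.
Total Δv = 4916 + 4484 + 4073 = 13473 m/s.

Δv ≈ 13.5 km/s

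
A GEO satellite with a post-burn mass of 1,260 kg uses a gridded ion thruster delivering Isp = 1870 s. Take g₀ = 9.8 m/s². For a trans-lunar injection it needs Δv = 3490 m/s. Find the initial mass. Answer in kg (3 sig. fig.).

v_e = Isp · g₀ = 1870 × 9.8 = 18326.0 m/s.
m₀/m_f = exp(Δv / v_e) = exp(3490 / 18326.0) = exp(0.1904) = 1.2098.
m₀ = m_f × 1.2098 = 1,260 × 1.2098 = 1,524.35 kg.

initial mass ≈ 1520 kg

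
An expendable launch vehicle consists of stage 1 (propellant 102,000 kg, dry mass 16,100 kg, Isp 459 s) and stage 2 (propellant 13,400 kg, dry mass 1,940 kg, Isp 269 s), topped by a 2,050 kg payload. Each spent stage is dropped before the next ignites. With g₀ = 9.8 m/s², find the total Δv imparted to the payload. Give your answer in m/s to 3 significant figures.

Ignition mass of stage 1 = 102,000+16,100 + 13,400+1,940 + 2,050 = 135,490 kg.
Stage 1: m₀ = 135,490 kg, m_f = 135,490 − 102,000 = 33,490 kg; Δv = 459×9.8×ln(4.046) = 4498.2×1.3977 ≈ 6287 m/s.
Stage 2: m₀ = 17,390 kg, m_f = 17,390 − 13,400 = 3,990 kg; Δv = 269×9.8×ln(4.358) = 2636.2×1.4721 ≈ 3881 m/s.
Total Δv = 6287 + 3881 = 10168 m/s.

Δv ≈ 10200 m/s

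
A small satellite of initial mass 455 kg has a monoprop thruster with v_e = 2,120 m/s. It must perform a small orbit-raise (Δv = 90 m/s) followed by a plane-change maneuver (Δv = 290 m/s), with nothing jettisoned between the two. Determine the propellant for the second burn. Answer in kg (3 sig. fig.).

After the first burn: m = 455 × exp(−90/2120.0) = 455 × 0.95844 = 436.09 kg.
After the second burn: m = 436.09 × exp(−290/2120.0) = 436.09 × 0.87215 = 380.336 kg.
Second-burn propellant = 436.09 − 380.336 = 55.754 kg.

propellant for the second burn ≈ 55.8 kg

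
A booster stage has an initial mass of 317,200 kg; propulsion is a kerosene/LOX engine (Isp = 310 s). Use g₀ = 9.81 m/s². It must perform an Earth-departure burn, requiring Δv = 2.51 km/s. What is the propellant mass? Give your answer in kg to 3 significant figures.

propellant mass ≈ 178000 kg

v_e = Isp · g₀ = 310 × 9.81 = 3041.1 m/s.
By the Tsiolkovsky rocket equation, m₀/m_f = exp(Δv / v_e) = exp(2510 / 3041.1) = exp(0.8254) = 2.2827.
m_f = 317,200 / 2.2827 = 138,958 kg, so propellant = m₀ − m_f = 317,200 − 138,958 = 178,242 kg.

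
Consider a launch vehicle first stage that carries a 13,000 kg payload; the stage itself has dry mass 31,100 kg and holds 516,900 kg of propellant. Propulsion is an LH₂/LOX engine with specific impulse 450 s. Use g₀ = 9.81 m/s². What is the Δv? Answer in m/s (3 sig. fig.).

v_e = Isp · g₀ = 450 × 9.81 = 4414.5 m/s.
m₀ = payload + dry + propellant = 13,000 + 31,100 + 516,900 = 561,000 kg.
m_f = payload + dry = 13,000 + 31,100 = 44,100 kg.
Using Δv = v_e ln(m₀/m_f): Δv = v_e · ln(m₀/m_f) = 4414.5 × ln(12.72) = 4414.5 × 2.5433 ≈ 11227.2 m/s.

Δv ≈ 11200 m/s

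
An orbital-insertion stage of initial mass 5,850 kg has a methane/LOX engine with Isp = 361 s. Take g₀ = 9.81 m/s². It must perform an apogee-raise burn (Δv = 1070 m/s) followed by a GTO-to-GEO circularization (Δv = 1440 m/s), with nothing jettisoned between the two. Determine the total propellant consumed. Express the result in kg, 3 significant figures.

total propellant consumed ≈ 2970 kg

v_e = Isp · g₀ = 361 × 9.81 = 3541.4 m/s.
After the first burn: m = 5850 × exp(−1070/3541.4) = 5850 × 0.73923 = 4,324.5 kg.
After the second burn: m = 4,324.5 × exp(−1440/3541.4) = 4,324.5 × 0.66590 = 2,879.68 kg.
Total propellant = m₀ − m_final = 5850 − 2,879.68 = 2,970.32 kg.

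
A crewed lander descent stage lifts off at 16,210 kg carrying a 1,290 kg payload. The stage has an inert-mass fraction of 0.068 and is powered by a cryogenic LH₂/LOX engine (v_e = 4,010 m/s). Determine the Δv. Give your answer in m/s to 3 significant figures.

Stage wet mass = m₀ − payload = 16,210 − 1,290 = 14,920 kg.
Stage dry mass = ε × stage wet mass = 0.068 × 14,920 = 1,014.56 kg.
Burnout mass m_f = stage dry + payload = 1,014.56 + 1,290 = 2,304.56 kg.
Rocket equation: Δv = v_e · ln(16,210/2,304.56) = 4010.0 × ln(7.034) = 4010.0 × 1.9507 ≈ 7822 m/s.

Δv ≈ 7820 m/s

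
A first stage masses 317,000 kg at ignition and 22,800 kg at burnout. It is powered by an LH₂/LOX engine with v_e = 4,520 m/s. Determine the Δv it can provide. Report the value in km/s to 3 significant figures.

By the Tsiolkovsky rocket equation, Δv = v_e · ln(m₀/m_f) = 4520.0 × ln(13.9) = 4520.0 × 2.6321 ≈ 11897.3 m/s.

Δv ≈ 11.9 km/s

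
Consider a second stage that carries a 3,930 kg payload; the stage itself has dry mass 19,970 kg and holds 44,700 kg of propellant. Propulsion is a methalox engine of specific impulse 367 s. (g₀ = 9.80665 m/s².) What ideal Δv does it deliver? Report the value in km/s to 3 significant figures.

v_e = Isp · g₀ = 367 × 9.80665 = 3599.0 m/s.
m₀ = payload + dry + propellant = 3,930 + 19,970 + 44,700 = 68,600 kg.
m_f = payload + dry = 3,930 + 19,970 = 23,900 kg.
Using Δv = v_e ln(m₀/m_f): Δv = v_e · ln(m₀/m_f) = 3599.0 × ln(2.87) = 3599.0 × 1.0544 ≈ 3794.9 m/s.

Δv ≈ 3.79 km/s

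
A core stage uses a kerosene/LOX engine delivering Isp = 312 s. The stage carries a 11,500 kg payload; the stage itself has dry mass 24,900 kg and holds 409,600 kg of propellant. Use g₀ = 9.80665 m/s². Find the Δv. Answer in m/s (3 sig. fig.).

Δv ≈ 7670 m/s

v_e = Isp · g₀ = 312 × 9.80665 = 3059.7 m/s.
m₀ = payload + dry + propellant = 11,500 + 24,900 + 409,600 = 446,000 kg.
m_f = payload + dry = 11,500 + 24,900 = 36,400 kg.
Δv = v_e · ln(m₀/m_f) = 3059.7 × ln(12.25) = 3059.7 × 2.5058 ≈ 7666.8 m/s.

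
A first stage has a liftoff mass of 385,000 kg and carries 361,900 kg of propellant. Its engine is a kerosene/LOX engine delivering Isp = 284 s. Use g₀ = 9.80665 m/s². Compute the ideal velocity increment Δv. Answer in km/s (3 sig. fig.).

v_e = Isp · g₀ = 284 × 9.80665 = 2785.1 m/s.
m_f = m₀ − m_prop = 385,000 − 361,900 = 23,100 kg.
Δv = v_e · ln(m₀/m_f) = 2785.1 × ln(16.67) = 2785.1 × 2.8134 ≈ 7835.6 m/s.

Δv ≈ 7.84 km/s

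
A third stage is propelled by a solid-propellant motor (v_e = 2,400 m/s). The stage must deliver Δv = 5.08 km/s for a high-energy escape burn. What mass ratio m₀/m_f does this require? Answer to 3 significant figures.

mass ratio ≈ 8.30

m₀/m_f = exp(Δv / v_e) = exp(5080 / 2400.0) = exp(2.1167) = 8.3034.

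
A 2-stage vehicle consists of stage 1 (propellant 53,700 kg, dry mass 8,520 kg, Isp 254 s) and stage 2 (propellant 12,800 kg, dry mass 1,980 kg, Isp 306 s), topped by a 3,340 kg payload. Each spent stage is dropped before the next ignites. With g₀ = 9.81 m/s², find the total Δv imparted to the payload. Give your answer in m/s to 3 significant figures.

Δv ≈ 6430 m/s

Ignition mass of stage 1 = 53,700+8,520 + 12,800+1,980 + 3,340 = 80,340 kg.
Stage 1: m₀ = 80,340 kg, m_f = 80,340 − 53,700 = 26,640 kg; Δv = 254×9.81×ln(3.016) = 2491.7×1.1039 ≈ 2751 m/s.
Stage 2: m₀ = 18,120 kg, m_f = 18,120 − 12,800 = 5,320 kg; Δv = 306×9.81×ln(3.406) = 3001.9×1.2255 ≈ 3679 m/s.
Total Δv = 2751 + 3679 = 6430 m/s.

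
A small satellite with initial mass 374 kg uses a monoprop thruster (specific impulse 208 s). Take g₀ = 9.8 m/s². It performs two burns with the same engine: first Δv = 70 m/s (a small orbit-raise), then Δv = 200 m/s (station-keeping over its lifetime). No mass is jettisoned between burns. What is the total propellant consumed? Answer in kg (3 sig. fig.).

v_e = Isp · g₀ = 208 × 9.8 = 2038.4 m/s.
After the first burn: m = 374 × exp(−70/2038.4) = 374 × 0.96624 = 361.374 kg.
After the second burn: m = 361.374 × exp(−200/2038.4) = 361.374 × 0.90654 = 327.6 kg.
Total propellant = m₀ − m_final = 374 − 327.6 = 46.4 kg.

total propellant consumed ≈ 46.4 kg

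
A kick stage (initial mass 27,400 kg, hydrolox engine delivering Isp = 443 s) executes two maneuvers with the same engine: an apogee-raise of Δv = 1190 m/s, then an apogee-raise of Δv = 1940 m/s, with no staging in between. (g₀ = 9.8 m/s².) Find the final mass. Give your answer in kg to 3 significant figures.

v_e = Isp · g₀ = 443 × 9.8 = 4341.4 m/s.
After the first burn: m = 27400 × exp(−1190/4341.4) = 27400 × 0.76025 = 20,830.9 kg.
After the second burn: m = 20,830.9 × exp(−1940/4341.4) = 20,830.9 × 0.63963 = 13,324.1 kg.

final mass ≈ 13300 kg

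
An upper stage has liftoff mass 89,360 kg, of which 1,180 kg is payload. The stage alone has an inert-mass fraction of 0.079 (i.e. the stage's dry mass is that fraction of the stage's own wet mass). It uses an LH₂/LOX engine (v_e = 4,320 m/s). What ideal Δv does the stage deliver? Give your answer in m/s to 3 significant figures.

Δv ≈ 10300 m/s

Stage wet mass = m₀ − payload = 89,360 − 1,180 = 88,180 kg.
Stage dry mass = ε × stage wet mass = 0.079 × 88,180 = 6,966.22 kg.
Burnout mass m_f = stage dry + payload = 6,966.22 + 1,180 = 8,146.22 kg.
Δv = v_e · ln(89,360/8,146.22) = 4320.0 × ln(10.97) = 4320.0 × 2.3951 ≈ 10347 m/s.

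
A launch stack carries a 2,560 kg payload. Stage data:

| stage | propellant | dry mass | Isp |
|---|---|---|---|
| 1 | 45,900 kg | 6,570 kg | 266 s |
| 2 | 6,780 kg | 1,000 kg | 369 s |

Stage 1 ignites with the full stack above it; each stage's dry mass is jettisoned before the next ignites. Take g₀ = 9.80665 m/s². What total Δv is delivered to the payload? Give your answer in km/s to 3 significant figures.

Δv ≈ 7.28 km/s

Ignition mass of stage 1 = 45,900+6,570 + 6,780+1,000 + 2,560 = 62,810 kg.
Stage 1: m₀ = 62,810 kg, m_f = 62,810 − 45,900 = 16,910 kg; Δv = 266×9.80665×ln(3.714) = 2608.6×1.3122 ≈ 3423 m/s.
Stage 2: m₀ = 10,340 kg, m_f = 10,340 − 6,780 = 3,560 kg; Δv = 369×9.80665×ln(2.904) = 3618.7×1.0663 ≈ 3858 m/s.
Total Δv = 3423 + 3858 = 7281 m/s.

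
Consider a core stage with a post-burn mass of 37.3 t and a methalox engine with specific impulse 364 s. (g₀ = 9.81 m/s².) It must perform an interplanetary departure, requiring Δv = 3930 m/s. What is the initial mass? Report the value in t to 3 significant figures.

initial mass ≈ 112 t

v_e = Isp · g₀ = 364 × 9.81 = 3570.8 m/s.
From the ideal rocket equation, m₀/m_f = exp(Δv / v_e) = exp(3930 / 3570.8) = exp(1.1006) = 3.0059.
m₀ = m_f × 3.0059 = 37.3 × 3.0059 = 112.12 t.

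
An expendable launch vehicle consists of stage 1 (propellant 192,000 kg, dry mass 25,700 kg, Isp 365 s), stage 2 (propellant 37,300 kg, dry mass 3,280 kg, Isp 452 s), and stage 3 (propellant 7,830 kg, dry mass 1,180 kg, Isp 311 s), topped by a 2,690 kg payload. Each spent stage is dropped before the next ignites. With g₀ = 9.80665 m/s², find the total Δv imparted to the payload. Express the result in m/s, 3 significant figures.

Ignition mass of stage 1 = 192,000+25,700 + 37,300+3,280 + 7,830+1,180 + 2,690 = 269,980 kg.
Stage 1: m₀ = 269,980 kg, m_f = 269,980 − 192,000 = 77,980 kg; Δv = 365×9.80665×ln(3.462) = 3579.4×1.2419 ≈ 4445 m/s.
Stage 2: m₀ = 52,280 kg, m_f = 52,280 − 37,300 = 14,980 kg; Δv = 452×9.80665×ln(3.49) = 4432.6×1.2499 ≈ 5540 m/s.
Stage 3: m₀ = 11,700 kg, m_f = 11,700 − 7,830 = 3,870 kg; Δv = 311×9.80665×ln(3.023) = 3049.9×1.1063 ≈ 3374 m/s.
Total Δv = 4445 + 5540 + 3374 = 13359 m/s.

Δv ≈ 13400 m/s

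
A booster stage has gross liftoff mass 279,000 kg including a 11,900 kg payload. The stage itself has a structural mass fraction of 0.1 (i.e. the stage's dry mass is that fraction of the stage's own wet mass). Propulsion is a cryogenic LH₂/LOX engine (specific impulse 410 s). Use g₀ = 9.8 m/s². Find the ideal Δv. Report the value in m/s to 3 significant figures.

Δv ≈ 7950 m/s

Stage wet mass = m₀ − payload = 279,000 − 11,900 = 267,100 kg.
Stage dry mass = ε × stage wet mass = 0.1 × 267,100 = 26,710 kg.
Burnout mass m_f = stage dry + payload = 26,710 + 11,900 = 38,610 kg.
v_e = Isp · g₀ = 410 × 9.8 = 4018.0 m/s.
Δv = v_e · ln(279,000/38,610) = 4018.0 × ln(7.226) = 4018.0 × 1.9777 ≈ 7946 m/s.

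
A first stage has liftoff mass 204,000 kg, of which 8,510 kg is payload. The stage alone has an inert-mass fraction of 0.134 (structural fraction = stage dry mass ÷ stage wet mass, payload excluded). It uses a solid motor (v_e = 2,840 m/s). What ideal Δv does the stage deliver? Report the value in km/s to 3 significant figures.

Stage wet mass = m₀ − payload = 204,000 − 8,510 = 195,490 kg.
Stage dry mass = ε × stage wet mass = 0.134 × 195,490 = 26,195.7 kg.
Burnout mass m_f = stage dry + payload = 26,195.7 + 8,510 = 34,705.7 kg.
From the ideal rocket equation, Δv = v_e · ln(204,000/34,705.7) = 2840.0 × ln(5.878) = 2840.0 × 1.7712 ≈ 5030 m/s.

Δv ≈ 5.03 km/s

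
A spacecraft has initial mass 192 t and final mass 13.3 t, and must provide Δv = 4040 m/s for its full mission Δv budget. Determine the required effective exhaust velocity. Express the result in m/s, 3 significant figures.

ln(m₀/m_f) = ln(192000/13300) = ln(14.44) = 2.6697.
From the ideal rocket equation, v_e = Δv / ln(m₀/m_f) = 4040 / 2.6697 = 1513.3 m/s.

v_e ≈ 1510 m/s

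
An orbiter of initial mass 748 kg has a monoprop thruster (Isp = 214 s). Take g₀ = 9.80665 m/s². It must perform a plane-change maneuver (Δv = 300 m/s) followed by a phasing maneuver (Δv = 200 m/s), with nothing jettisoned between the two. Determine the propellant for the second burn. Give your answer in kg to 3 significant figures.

propellant for the second burn ≈ 58.9 kg

v_e = Isp · g₀ = 214 × 9.80665 = 2098.6 m/s.
After the first burn: m = 748 × exp(−300/2098.6) = 748 × 0.86680 = 648.366 kg.
After the second burn: m = 648.366 × exp(−200/2098.6) = 648.366 × 0.90910 = 589.43 kg.
Second-burn propellant = 648.366 − 589.43 = 58.936 kg.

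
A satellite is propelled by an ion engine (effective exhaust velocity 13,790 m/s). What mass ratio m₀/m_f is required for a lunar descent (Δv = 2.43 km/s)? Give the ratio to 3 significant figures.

mass ratio ≈ 1.19

m₀/m_f = exp(Δv / v_e) = exp(2430 / 13790.0) = exp(0.1762) = 1.1927.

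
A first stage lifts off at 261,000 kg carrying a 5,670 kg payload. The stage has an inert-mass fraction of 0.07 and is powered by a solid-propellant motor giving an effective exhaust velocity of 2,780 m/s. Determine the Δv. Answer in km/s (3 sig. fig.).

Δv ≈ 6.69 km/s

Stage wet mass = m₀ − payload = 261,000 − 5,670 = 255,330 kg.
Stage dry mass = ε × stage wet mass = 0.07 × 255,330 = 17,873.1 kg.
Burnout mass m_f = stage dry + payload = 17,873.1 + 5,670 = 23,543.1 kg.
From the ideal rocket equation, Δv = v_e · ln(261,000/23,543.1) = 2780.0 × ln(11.09) = 2780.0 × 2.4057 ≈ 6688 m/s.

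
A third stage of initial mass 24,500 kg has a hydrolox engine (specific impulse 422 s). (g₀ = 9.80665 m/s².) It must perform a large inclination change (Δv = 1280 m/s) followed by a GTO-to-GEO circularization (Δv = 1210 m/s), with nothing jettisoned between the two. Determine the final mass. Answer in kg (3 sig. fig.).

final mass ≈ 13400 kg

v_e = Isp · g₀ = 422 × 9.80665 = 4138.4 m/s.
After the first burn: m = 24500 × exp(−1280/4138.4) = 24500 × 0.73396 = 17,982 kg.
After the second burn: m = 17,982 × exp(−1210/4138.4) = 17,982 × 0.74648 = 13,423.2 kg.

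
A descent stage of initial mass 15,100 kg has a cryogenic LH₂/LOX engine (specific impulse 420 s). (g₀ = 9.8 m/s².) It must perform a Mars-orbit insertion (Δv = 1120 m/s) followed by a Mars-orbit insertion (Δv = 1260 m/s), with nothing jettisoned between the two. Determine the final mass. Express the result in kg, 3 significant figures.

final mass ≈ 8470 kg

v_e = Isp · g₀ = 420 × 9.8 = 4116.0 m/s.
After the first burn: m = 15100 × exp(−1120/4116.0) = 15100 × 0.76177 = 11,502.7 kg.
After the second burn: m = 11,502.7 × exp(−1260/4116.0) = 11,502.7 × 0.73630 = 8,469.44 kg.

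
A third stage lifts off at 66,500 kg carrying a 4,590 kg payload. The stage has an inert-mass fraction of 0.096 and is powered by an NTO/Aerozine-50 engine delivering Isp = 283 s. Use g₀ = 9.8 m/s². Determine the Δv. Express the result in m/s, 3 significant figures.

Δv ≈ 5110 m/s

Stage wet mass = m₀ − payload = 66,500 − 4,590 = 61,910 kg.
Stage dry mass = ε × stage wet mass = 0.096 × 61,910 = 5,943.36 kg.
Burnout mass m_f = stage dry + payload = 5,943.36 + 4,590 = 10,533.36 kg.
v_e = Isp · g₀ = 283 × 9.8 = 2773.4 m/s.
Δv = v_e · ln(66,500/10,533.36) = 2773.4 × ln(6.313) = 2773.4 × 1.8427 ≈ 5110 m/s.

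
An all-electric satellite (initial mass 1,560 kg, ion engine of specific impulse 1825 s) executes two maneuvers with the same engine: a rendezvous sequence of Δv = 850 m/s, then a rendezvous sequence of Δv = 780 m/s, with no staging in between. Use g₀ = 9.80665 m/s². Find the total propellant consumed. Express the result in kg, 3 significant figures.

v_e = Isp · g₀ = 1825 × 9.80665 = 17897.1 m/s.
After the first burn: m = 1560 × exp(−850/17897.1) = 1560 × 0.95362 = 1,487.65 kg.
After the second burn: m = 1,487.65 × exp(−780/17897.1) = 1,487.65 × 0.95735 = 1,424.2 kg.
Total propellant = m₀ − m_final = 1560 − 1,424.2 = 135.8 kg.

total propellant consumed ≈ 136 kg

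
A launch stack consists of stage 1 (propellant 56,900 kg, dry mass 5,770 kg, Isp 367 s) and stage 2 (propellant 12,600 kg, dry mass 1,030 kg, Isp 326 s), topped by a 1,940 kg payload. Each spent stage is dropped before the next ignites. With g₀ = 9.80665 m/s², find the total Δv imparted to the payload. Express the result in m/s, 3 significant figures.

Δv ≈ 9970 m/s

Ignition mass of stage 1 = 56,900+5,770 + 12,600+1,030 + 1,940 = 78,240 kg.
Stage 1: m₀ = 78,240 kg, m_f = 78,240 − 56,900 = 21,340 kg; Δv = 367×9.80665×ln(3.666) = 3599.0×1.2992 ≈ 4676 m/s.
Stage 2: m₀ = 15,570 kg, m_f = 15,570 − 12,600 = 2,970 kg; Δv = 326×9.80665×ln(5.242) = 3197.0×1.6568 ≈ 5297 m/s.
Total Δv = 4676 + 5297 = 9973 m/s.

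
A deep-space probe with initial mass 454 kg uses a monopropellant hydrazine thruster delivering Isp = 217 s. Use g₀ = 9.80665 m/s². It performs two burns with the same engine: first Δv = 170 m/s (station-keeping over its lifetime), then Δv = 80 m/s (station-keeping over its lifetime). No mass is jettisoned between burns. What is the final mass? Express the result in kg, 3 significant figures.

final mass ≈ 404 kg

v_e = Isp · g₀ = 217 × 9.80665 = 2128.0 m/s.
After the first burn: m = 454 × exp(−170/2128.0) = 454 × 0.92322 = 419.142 kg.
After the second burn: m = 419.142 × exp(−80/2128.0) = 419.142 × 0.96310 = 403.676 kg.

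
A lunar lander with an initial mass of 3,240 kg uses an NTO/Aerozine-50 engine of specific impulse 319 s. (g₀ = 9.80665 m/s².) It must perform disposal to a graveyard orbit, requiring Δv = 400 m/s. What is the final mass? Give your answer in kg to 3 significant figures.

final mass ≈ 2850 kg

v_e = Isp · g₀ = 319 × 9.80665 = 3128.3 m/s.
Using Δv = v_e ln(m₀/m_f): m₀/m_f = exp(Δv / v_e) = exp(400 / 3128.3) = exp(0.1279) = 1.1364.
m_f = m₀ / 1.1364 = 3,240 / 1.1364 = 2,851.11 kg.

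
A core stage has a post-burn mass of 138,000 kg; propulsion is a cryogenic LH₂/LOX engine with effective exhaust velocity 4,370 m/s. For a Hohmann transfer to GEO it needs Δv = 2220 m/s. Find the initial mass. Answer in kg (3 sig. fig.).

initial mass ≈ 229000 kg

Rocket equation: m₀/m_f = exp(Δv / v_e) = exp(2220 / 4370.0) = exp(0.5080) = 1.6620.
m₀ = m_f × 1.6620 = 138,000 × 1.6620 = 229,356 kg.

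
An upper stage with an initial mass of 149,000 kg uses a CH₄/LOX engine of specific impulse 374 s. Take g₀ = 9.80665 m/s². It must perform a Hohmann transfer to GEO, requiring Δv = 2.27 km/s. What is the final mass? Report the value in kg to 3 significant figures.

final mass ≈ 80200 kg

v_e = Isp · g₀ = 374 × 9.80665 = 3667.7 m/s.
By the Tsiolkovsky rocket equation, m₀/m_f = exp(Δv / v_e) = exp(2270 / 3667.7) = exp(0.6189) = 1.8569.
m_f = m₀ / 1.8569 = 149,000 / 1.8569 = 80,241.3 kg.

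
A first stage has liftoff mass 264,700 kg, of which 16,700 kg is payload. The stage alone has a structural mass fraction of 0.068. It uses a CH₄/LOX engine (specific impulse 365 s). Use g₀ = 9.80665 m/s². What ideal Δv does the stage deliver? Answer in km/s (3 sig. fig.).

Δv ≈ 7.39 km/s

Stage wet mass = m₀ − payload = 264,700 − 16,700 = 248,000 kg.
Stage dry mass = ε × stage wet mass = 0.068 × 248,000 = 16,864 kg.
Burnout mass m_f = stage dry + payload = 16,864 + 16,700 = 33,564 kg.
v_e = Isp · g₀ = 365 × 9.80665 = 3579.4 m/s.
From the ideal rocket equation, Δv = v_e · ln(264,700/33,564) = 3579.4 × ln(7.886) = 3579.4 × 2.0651 ≈ 7392 m/s.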